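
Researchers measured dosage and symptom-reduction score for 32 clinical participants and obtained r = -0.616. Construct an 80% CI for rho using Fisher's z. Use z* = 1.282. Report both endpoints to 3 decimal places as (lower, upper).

Fisher z: z_r = atanh(r) = ½·ln((1+(-0.616))/(1−(-0.616))) = -0.718533
SE(z) = 1/√(n−3) = 1/√29 = 0.185695
80% ⇒ z* = 1.282; margin = 1.282·0.185695 = 0.238061
CI on z-scale: (-0.956594, -0.480472)
Back-transform: tanh(-0.956594) = -0.742754, tanh(-0.480472) = -0.446622

(-0.743, -0.447)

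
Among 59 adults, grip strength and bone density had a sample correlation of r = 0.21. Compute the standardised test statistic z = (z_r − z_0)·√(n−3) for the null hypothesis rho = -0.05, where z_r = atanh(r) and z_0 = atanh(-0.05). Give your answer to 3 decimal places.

1.970

z_r = atanh(0.21) = 0.213171,  z_0 = atanh(-0.05) = -0.050042
SE = 1/√(n−3) = 1/√56 = 0.133631
z = (z_r − z_0)/SE = (0.213171 − (-0.050042)) / 0.133631 = 0.263213 / 0.133631 = 1.970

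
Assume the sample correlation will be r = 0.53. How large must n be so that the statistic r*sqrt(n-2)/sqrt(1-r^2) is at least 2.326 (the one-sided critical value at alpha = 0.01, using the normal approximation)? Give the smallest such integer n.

16

r√(n−2)/√(1−r²) ≥ 2.326  ⇔  n−2 ≥ (2.326)²·(1−r²)/r²
(1−r²)/r² = (1−0.2809)/0.2809 = 2.5600
n ≥ 2 + 5.410276·2.5600 = 2 + 13.8503 = 15.8503
⌈15.8503⌉ = 16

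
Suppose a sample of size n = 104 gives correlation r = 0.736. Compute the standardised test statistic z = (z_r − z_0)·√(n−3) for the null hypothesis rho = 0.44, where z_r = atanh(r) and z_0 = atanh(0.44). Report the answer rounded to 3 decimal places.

4.718

z_r = atanh(0.736) = 0.941695,  z_0 = atanh(0.44) = 0.472231
SE = 1/√(n−3) = 1/√101 = 0.099504
z = (z_r − z_0)/SE = (0.941695 − 0.472231) / 0.099504 = 0.469464 / 0.099504 = 4.718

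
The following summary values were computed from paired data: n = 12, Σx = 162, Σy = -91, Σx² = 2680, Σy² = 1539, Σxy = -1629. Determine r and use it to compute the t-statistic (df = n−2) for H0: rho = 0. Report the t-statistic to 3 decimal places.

-2.493

S_xy = nΣxy − ΣxΣy = 12·(-1629) − 162·(-91) = -19548 − (-14742) = -4806
S_xx = nΣx² − (Σx)² = 12·2680 − 162² = 32160 − 26244 = 5916
S_yy = nΣy² − (Σy)² = 12·1539 − (-91)² = 18468 − 8281 = 10187
r = S_xy / √(S_xx·S_yy) = -4806 / √(5916·10187) = -4806 / √60266292 = -4806 / 7763.1367 = -0.6191
t = r·√(n−2)/√(1−r²) = -0.6191·√10 / √(1−0.383285) = -1.957766 / 0.785312 = -2.493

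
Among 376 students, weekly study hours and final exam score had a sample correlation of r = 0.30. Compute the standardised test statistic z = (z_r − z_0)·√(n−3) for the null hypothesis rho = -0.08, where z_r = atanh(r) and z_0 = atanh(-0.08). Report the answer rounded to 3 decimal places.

7.526

Fisher z: atanh(0.30) = 0.309520, atanh(-0.08) = -0.080171
z = (z_r − z_0)·√(n−3) = (0.309520 − (-0.080171))·√373 = 0.389691 · 19.313208 = 7.526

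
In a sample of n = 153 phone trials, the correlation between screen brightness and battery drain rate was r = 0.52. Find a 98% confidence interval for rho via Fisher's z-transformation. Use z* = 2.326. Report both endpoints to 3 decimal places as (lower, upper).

(0.368, 0.645)

z_r = atanh(0.52) = 0.576340;  SE = 1/√(n−3) = 1/√150 = 0.081650
z-limits: 0.576340 ± 2.326·0.081650 = 0.576340 ± 0.189918 = [0.386422, 0.766258]
ρ-limits: (tanh 0.386422, tanh 0.766258) = (0.368, 0.645)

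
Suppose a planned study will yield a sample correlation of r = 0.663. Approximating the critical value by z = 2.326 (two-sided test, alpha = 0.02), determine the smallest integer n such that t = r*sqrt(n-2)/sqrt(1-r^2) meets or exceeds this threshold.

9

Need r·√(n−2)/√(1−r²) ≥ 2.326
√(n−2) ≥ 2.326·√(1−0.439569) / 0.663 = 2.326·0.748619 / 0.663 = 2.6264
n−2 ≥ 6.8980  ⇒  n ≥ 8.8980
Smallest integer n = 9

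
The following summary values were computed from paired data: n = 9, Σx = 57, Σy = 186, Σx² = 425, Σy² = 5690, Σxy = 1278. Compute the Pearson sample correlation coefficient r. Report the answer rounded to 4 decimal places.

0.2909

S_xy = nΣxy − ΣxΣy = 9·1278 − 57·186 = 11502 − 10602 = 900
S_xx = nΣx² − (Σx)² = 9·425 − 57² = 3825 − 3249 = 576
S_yy = nΣy² − (Σy)² = 9·5690 − 186² = 51210 − 34596 = 16614
r = S_xy / √(S_xx·S_yy) = 900 / √(576·16614) = 900 / √9569664 = 900 / 3093.4874 = 0.2909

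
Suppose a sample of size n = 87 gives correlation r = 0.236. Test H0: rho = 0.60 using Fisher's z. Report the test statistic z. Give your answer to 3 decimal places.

-4.148

z_r = atanh(0.236) = 0.240534,  z_0 = atanh(0.60) = 0.693147
SE = 1/√(n−3) = 1/√84 = 0.109109
z = (z_r − z_0)/SE = (0.240534 − 0.693147) / 0.109109 = -0.452613 / 0.109109 = -4.148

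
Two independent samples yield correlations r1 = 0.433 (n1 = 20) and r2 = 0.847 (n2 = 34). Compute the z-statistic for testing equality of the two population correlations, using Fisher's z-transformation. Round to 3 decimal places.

-2.591

Fisher z-transforms: z1 = atanh(0.433) = 0.463583, z2 = atanh(0.847) = 1.245440; difference d = -0.781857
Var(d) = 1/17 + 1/31 = 0.0588235 + 0.0322581 = 0.0910816
z = d/√Var(d) = -0.781857 / √0.0910816 = -0.781857 / 0.301797 = -2.591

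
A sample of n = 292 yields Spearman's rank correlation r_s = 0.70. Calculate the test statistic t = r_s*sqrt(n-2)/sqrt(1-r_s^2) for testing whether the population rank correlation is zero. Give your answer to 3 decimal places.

1 − r_s² = 1 − 0.4900 = 0.5100;  √(1−r_s²) = 0.714143
√(n−2) = √290 = 17.029386
t = r_s·√(n−2)/√(1−r_s²) = 0.70 · 17.029386 / 0.714143 = 16.692

16.692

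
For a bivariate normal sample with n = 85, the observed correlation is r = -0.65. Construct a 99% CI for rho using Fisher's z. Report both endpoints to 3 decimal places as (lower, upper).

(-0.786, -0.455)

Fisher z: z_r = atanh(r) = ½·ln((1+(-0.65))/(1−(-0.65))) = -0.775299
SE(z) = 1/√(n−3) = 1/√82 = 0.110432
99% ⇒ z* = 2.576; margin = 2.576·0.110432 = 0.284473
CI on z-scale: (-1.059772, -0.490826)
Back-transform: tanh(-1.059772) = -0.785577, tanh(-0.490826) = -0.454872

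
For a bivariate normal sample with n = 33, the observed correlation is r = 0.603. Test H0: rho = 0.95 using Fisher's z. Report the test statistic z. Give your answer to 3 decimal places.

z_r = atanh(0.603) = 0.697848,  z_0 = atanh(0.95) = 1.831781
SE = 1/√(n−3) = 1/√30 = 0.182574
z = (z_r − z_0)/SE = (0.697848 − 1.831781) / 0.182574 = -1.133933 / 0.182574 = -6.211

-6.211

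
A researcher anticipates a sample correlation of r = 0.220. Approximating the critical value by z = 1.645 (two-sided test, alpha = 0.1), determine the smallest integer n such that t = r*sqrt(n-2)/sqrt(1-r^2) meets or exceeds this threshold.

Need r·√(n−2)/√(1−r²) ≥ 1.645
√(n−2) ≥ 1.645·√(1−0.048400) / 0.220 = 1.645·0.975500 / 0.220 = 7.2941
n−2 ≥ 53.2039  ⇒  n ≥ 55.2039
Smallest integer n = 56

56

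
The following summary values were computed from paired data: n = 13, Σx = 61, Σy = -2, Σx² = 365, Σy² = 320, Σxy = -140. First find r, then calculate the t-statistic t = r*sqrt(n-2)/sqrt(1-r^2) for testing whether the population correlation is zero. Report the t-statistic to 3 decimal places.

-4.807

S_xy = nΣxy − ΣxΣy = 13·(-140) − 61·(-2) = -1820 − (-122) = -1698
S_xx = nΣx² − (Σx)² = 13·365 − 61² = 4745 − 3721 = 1024
S_yy = nΣy² − (Σy)² = 13·320 − (-2)² = 4160 − 4 = 4156
r = S_xy / √(S_xx·S_yy) = -1698 / √(1024·4156) = -1698 / √4255744 = -1698 / 2062.9455 = -0.8231
t = r·√(n−2)/√(1−r²) = -0.8231·√11 / √(1−0.677494) = -2.729914 / 0.567896 = -4.807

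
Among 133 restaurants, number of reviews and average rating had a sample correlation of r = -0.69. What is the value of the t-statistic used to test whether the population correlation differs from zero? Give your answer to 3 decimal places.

-10.911

1 − r² = 1 − 0.4761 = 0.5239;  √(1−r²) = 0.723809
√(n−2) = √131 = 11.445523
t = r·√(n−2)/√(1−r²) = -0.69 · 11.445523 / 0.723809 = -10.911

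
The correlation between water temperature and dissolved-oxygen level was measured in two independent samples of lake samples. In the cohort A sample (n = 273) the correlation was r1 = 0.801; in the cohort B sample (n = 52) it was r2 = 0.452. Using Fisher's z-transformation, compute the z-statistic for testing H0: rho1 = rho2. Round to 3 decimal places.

3.955

Fisher z-transforms: z1 = atanh(0.801) = 1.101396, z2 = atanh(0.452) = 0.487211; difference d = 0.614185
Var(d) = 1/270 + 1/49 = 0.0037037 + 0.0204082 = 0.0241119
z = d/√Var(d) = 0.614185 / √0.0241119 = 0.614185 / 0.155280 = 3.955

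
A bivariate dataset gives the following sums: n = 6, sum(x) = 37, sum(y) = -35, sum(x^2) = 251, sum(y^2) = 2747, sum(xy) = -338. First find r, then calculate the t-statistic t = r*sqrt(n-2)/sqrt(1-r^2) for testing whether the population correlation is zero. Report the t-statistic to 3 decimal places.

Numerator: nΣxy − (Σx)(Σy) = 6·(-338) − (37)(-35) = -733
Denominator: √[(nΣx²−(Σx)²)(nΣy²−(Σy)²)]
  nΣx²−(Σx)² = 6·251 − 1369 = 137;  nΣy²−(Σy)² = 6·2747 − 1225 = 15257
  √(137·15257) = √2090209 = 1445.7555
r = -733 / 1445.7555 = -0.5070
t = r·√(n−2)/√(1−r²) = -0.5070·√4 / √(1−0.257049) = -1.014000 / 0.861946 = -1.176

-1.176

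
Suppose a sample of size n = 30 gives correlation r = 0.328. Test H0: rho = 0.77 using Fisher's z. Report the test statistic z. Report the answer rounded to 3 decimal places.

-3.532

z_r = atanh(0.328) = 0.340585,  z_0 = atanh(0.77) = 1.020328
SE = 1/√(n−3) = 1/√27 = 0.192450
z = (z_r − z_0)/SE = (0.340585 − 1.020328) / 0.192450 = -0.679743 / 0.192450 = -3.532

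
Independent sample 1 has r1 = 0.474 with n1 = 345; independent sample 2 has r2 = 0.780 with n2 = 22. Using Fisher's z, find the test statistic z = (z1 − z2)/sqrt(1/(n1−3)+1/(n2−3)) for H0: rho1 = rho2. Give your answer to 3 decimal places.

-2.249

Fisher z-transforms: z1 = atanh(0.474) = 0.515217, z2 = atanh(0.780) = 1.045371; difference d = -0.530154
Var(d) = 1/342 + 1/19 = 0.0029240 + 0.0526316 = 0.0555556
z = d/√Var(d) = -0.530154 / √0.0555556 = -0.530154 / 0.235702 = -2.249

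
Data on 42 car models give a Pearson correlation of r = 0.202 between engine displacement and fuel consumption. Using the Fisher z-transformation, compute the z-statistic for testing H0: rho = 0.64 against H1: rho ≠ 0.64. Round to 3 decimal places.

Fisher z: atanh(0.202) = 0.204817, atanh(0.64) = 0.758174
z = (z_r − z_0)·√(n−3) = (0.204817 − 0.758174)·√39 = -0.553357 · 6.244998 = -3.456

-3.456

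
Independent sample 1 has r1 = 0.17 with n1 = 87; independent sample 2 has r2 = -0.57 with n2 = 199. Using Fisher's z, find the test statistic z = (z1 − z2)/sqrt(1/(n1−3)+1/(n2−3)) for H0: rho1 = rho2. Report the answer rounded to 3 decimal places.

Fisher z-transforms: z1 = atanh(0.17) = 0.171667, z2 = atanh(-0.57) = -0.647523; difference d = 0.819190
Var(d) = 1/84 + 1/196 = 0.0119048 + 0.0051020 = 0.0170068
z = d/√Var(d) = 0.819190 / √0.0170068 = 0.819190 / 0.130410 = 6.282

6.282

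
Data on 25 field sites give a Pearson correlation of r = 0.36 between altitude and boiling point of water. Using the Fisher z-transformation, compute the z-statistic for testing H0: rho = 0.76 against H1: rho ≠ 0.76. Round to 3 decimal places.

-2.905

z_r = atanh(0.36) = 0.376886,  z_0 = atanh(0.76) = 0.996215
SE = 1/√(n−3) = 1/√22 = 0.213201
z = (z_r − z_0)/SE = (0.376886 − 0.996215) / 0.213201 = -0.619329 / 0.213201 = -2.905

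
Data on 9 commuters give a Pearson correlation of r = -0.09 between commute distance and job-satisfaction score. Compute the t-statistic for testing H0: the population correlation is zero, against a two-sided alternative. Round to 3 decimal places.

-0.239

1 − r² = 1 − 0.0081 = 0.9919;  √(1−r²) = 0.995942
√(n−2) = √7 = 2.645751
t = r·√(n−2)/√(1−r²) = -0.09 · 2.645751 / 0.995942 = -0.239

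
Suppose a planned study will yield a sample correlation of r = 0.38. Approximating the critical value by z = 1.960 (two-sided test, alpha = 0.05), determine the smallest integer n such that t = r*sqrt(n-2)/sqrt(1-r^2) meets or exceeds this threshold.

25

Need r·√(n−2)/√(1−r²) ≥ 1.960
√(n−2) ≥ 1.960·√(1−0.1444) / 0.38 = 1.960·0.924986 / 0.38 = 4.7710
n−2 ≥ 22.7624  ⇒  n ≥ 24.7624
Smallest integer n = 25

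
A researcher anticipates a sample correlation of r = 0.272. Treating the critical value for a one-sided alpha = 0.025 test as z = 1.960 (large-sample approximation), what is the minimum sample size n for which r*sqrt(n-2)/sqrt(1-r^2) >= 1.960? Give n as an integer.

r√(n−2)/√(1−r²) ≥ 1.960  ⇔  n−2 ≥ (1.960)²·(1−r²)/r²
(1−r²)/r² = (1−0.073984)/0.073984 = 12.5164
n ≥ 2 + 3.8416·12.5164 = 2 + 48.0830 = 50.0830
⌈50.0830⌉ = 51

51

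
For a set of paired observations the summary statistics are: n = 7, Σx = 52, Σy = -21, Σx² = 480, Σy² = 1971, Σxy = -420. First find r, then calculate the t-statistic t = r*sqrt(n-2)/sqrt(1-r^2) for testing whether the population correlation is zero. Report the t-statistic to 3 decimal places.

Numerator: nΣxy − (Σx)(Σy) = 7·(-420) − (52)(-21) = -1848
Denominator: √[(nΣx²−(Σx)²)(nΣy²−(Σy)²)]
  nΣx²−(Σx)² = 7·480 − 2704 = 656;  nΣy²−(Σy)² = 7·1971 − 441 = 13356
  √(656·13356) = √8761536 = 2959.9892
r = -1848 / 2959.9892 = -0.6243
t = r·√(n−2)/√(1−r²) = -0.6243·√5 / √(1−0.389750) = -1.395977 / 0.781185 = -1.787

-1.787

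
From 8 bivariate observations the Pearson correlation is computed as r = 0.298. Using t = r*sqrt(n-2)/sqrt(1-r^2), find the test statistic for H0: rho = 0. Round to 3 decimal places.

1 − r² = 1 − 0.088804 = 0.911196;  √(1−r²) = 0.954566
√(n−2) = √6 = 2.449490
t = r·√(n−2)/√(1−r²) = 0.298 · 2.449490 / 0.954566 = 0.765

0.765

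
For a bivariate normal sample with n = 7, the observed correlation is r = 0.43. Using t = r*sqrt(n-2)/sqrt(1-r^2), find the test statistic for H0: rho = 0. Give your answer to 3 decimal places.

1 − r² = 1 − 0.1849 = 0.8151;  √(1−r²) = 0.902829
√(n−2) = √5 = 2.236068
t = r·√(n−2)/√(1−r²) = 0.43 · 2.236068 / 0.902829 = 1.065

1.065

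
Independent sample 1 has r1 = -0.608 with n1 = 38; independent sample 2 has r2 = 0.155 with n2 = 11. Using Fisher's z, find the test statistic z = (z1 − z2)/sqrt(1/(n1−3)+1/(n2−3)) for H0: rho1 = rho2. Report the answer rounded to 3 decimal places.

-2.200

Fisher z-transforms: z1 = atanh(-0.608) = -0.705742, z2 = atanh(0.155) = 0.156259; difference d = -0.862001
Var(d) = 1/35 + 1/8 = 0.0285714 + 0.1250000 = 0.1535714
z = d/√Var(d) = -0.862001 / √0.1535714 = -0.862001 / 0.391882 = -2.200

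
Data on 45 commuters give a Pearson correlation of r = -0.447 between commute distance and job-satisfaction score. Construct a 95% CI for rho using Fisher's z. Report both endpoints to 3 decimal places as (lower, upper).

(-0.655, -0.177)

z_r = atanh(-0.447) = -0.480945;  SE = 1/√(n−3) = 1/√42 = 0.154303
z-limits: -0.480945 ± 1.960·0.154303 = -0.480945 ± 0.302434 = [-0.783379, -0.178511]
ρ-limits: (tanh -0.783379, tanh -0.178511) = (-0.655, -0.177)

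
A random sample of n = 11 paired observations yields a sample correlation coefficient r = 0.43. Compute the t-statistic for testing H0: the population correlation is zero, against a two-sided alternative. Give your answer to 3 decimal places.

1.429

t = r·√(n−2) / √(1−r²) with r = 0.43, n = 11
  = 0.43·√9 / √(1 − 0.1849)
  = 0.43·3.000000 / 0.902829
  = 1.290000 / 0.902829 = 1.429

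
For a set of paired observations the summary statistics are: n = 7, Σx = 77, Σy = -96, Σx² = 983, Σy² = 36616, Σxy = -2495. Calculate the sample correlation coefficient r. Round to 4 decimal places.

Numerator: nΣxy − (Σx)(Σy) = 7·(-2495) − (77)(-96) = -10073
Denominator: √[(nΣx²−(Σx)²)(nΣy²−(Σy)²)]
  nΣx²−(Σx)² = 7·983 − 5929 = 952;  nΣy²−(Σy)² = 7·36616 − 9216 = 247096
  √(952·247096) = √235235392 = 15337.3854
r = -10073 / 15337.3854 = -0.6568

-0.6568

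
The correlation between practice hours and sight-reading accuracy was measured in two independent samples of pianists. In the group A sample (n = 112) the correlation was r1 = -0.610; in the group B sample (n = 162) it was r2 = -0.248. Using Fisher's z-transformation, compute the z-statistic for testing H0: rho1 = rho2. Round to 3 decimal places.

-3.664

Fisher z-transforms: z1 = atanh(-0.610) = -0.708921, z2 = atanh(-0.248) = -0.253281; difference d = -0.455640
Var(d) = 1/109 + 1/159 = 0.0091743 + 0.0062893 = 0.0154636
z = d/√Var(d) = -0.455640 / √0.0154636 = -0.455640 / 0.124353 = -3.664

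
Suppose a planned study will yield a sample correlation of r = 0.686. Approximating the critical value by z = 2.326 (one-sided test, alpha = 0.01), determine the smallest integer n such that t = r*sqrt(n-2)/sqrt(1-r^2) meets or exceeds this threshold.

9

r√(n−2)/√(1−r²) ≥ 2.326  ⇔  n−2 ≥ (2.326)²·(1−r²)/r²
(1−r²)/r² = (1−0.470596)/0.470596 = 1.1250
n ≥ 2 + 5.410276·1.1250 = 2 + 6.0866 = 8.0866
⌈8.0866⌉ = 9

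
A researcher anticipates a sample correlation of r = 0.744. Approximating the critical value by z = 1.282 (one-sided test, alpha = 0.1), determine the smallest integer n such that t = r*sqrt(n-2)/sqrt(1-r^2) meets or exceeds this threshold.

4

Need r·√(n−2)/√(1−r²) ≥ 1.282
√(n−2) ≥ 1.282·√(1−0.553536) / 0.744 = 1.282·0.668180 / 0.744 = 1.1514
n−2 ≥ 1.3257  ⇒  n ≥ 3.3257
Smallest integer n = 4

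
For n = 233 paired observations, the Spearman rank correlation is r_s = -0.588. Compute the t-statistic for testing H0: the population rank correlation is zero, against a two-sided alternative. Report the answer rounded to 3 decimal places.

-11.049

t = r_s·√(n−2) / √(1−r_s²) with r_s = -0.588, n = 233
  = -0.588·√231 / √(1 − 0.345744)
  = -0.588·15.198684 / 0.808861
  = -8.936826 / 0.808861 = -11.049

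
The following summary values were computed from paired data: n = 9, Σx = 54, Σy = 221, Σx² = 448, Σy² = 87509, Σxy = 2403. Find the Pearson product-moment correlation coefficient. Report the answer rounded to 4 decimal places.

0.3376

S_xy = nΣxy − ΣxΣy = 9·2403 − 54·221 = 21627 − 11934 = 9693
S_xx = nΣx² − (Σx)² = 9·448 − 54² = 4032 − 2916 = 1116
S_yy = nΣy² − (Σy)² = 9·87509 − 221² = 787581 − 48841 = 738740
r = S_xy / √(S_xx·S_yy) = 9693 / √(1116·738740) = 9693 / √824433840 = 9693 / 28712.9560 = 0.3376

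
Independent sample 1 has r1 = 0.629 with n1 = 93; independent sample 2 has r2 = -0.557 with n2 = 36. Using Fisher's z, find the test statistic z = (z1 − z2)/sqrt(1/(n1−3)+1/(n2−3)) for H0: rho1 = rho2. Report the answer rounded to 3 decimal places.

Fisher z-transforms: z1 = atanh(0.629) = 0.739760, z2 = atanh(-0.557) = -0.628473; difference d = 1.368233
Var(d) = 1/90 + 1/33 = 0.0111111 + 0.0303030 = 0.0414141
z = d/√Var(d) = 1.368233 / √0.0414141 = 1.368233 / 0.203505 = 6.723

6.723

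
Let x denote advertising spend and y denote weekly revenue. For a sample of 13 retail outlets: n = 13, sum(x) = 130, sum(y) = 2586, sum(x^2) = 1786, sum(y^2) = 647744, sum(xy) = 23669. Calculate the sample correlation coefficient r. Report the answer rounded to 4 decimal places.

-0.2722

Numerator: nΣxy − (Σx)(Σy) = 13·23669 − (130)(2586) = -28483
Denominator: √[(nΣx²−(Σx)²)(nΣy²−(Σy)²)]
  nΣx²−(Σx)² = 13·1786 − 16900 = 6318;  nΣy²−(Σy)² = 13·647744 − 6687396 = 1733276
  √(6318·1733276) = √10950837768 = 104646.2506
r = -28483 / 104646.2506 = -0.2722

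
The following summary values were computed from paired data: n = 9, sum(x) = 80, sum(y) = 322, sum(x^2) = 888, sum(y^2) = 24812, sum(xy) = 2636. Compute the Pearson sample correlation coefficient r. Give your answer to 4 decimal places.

Numerator: nΣxy − (Σx)(Σy) = 9·2636 − (80)(322) = -2036
Denominator: √[(nΣx²−(Σx)²)(nΣy²−(Σy)²)]
  nΣx²−(Σx)² = 9·888 − 6400 = 1592;  nΣy²−(Σy)² = 9·24812 − 103684 = 119624
  √(1592·119624) = √190441408 = 13800.0510
r = -2036 / 13800.0510 = -0.1475

-0.1475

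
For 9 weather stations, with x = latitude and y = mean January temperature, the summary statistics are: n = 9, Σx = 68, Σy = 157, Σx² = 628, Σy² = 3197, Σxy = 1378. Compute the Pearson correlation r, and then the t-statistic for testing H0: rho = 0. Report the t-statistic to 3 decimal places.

4.068

Numerator: nΣxy − (Σx)(Σy) = 9·1378 − (68)(157) = 1726
Denominator: √[(nΣx²−(Σx)²)(nΣy²−(Σy)²)]
  nΣx²−(Σx)² = 9·628 − 4624 = 1028;  nΣy²−(Σy)² = 9·3197 − 24649 = 4124
  √(1028·4124) = √4239472 = 2058.9978
r = 1726 / 2058.9978 = 0.8383
t = r·√(n−2)/√(1−r²) = 0.8383·√7 / √(1−0.702747) = 2.217933 / 0.545209 = 4.068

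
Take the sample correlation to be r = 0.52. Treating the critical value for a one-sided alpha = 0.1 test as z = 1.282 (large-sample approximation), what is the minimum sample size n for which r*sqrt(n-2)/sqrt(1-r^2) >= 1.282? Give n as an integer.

Need r·√(n−2)/√(1−r²) ≥ 1.282
√(n−2) ≥ 1.282·√(1−0.2704) / 0.52 = 1.282·0.854166 / 0.52 = 2.1058
n−2 ≥ 4.4344  ⇒  n ≥ 6.4344
Smallest integer n = 7

7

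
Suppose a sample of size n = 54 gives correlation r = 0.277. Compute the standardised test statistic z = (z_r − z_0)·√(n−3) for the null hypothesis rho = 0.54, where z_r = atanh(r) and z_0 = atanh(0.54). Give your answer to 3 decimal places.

z_r = atanh(0.277) = 0.284430,  z_0 = atanh(0.54) = 0.604156
SE = 1/√(n−3) = 1/√51 = 0.140028
z = (z_r − z_0)/SE = (0.284430 − 0.604156) / 0.140028 = -0.319726 / 0.140028 = -2.283

-2.283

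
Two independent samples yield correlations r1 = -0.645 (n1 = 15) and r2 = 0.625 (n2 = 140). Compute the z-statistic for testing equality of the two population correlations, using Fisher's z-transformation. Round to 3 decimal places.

Fisher z-transforms: z1 = atanh(-0.645) = -0.766689, z2 = atanh(0.625) = 0.733169; difference d = -1.499858
Var(d) = 1/12 + 1/137 = 0.0833333 + 0.0072993 = 0.0906326
z = d/√Var(d) = -1.499858 / √0.0906326 = -1.499858 / 0.301052 = -4.982

-4.982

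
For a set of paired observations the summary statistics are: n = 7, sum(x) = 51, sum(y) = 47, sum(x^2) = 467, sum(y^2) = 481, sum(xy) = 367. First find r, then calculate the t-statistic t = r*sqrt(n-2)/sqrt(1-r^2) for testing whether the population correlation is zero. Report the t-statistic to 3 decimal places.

Numerator: nΣxy − (Σx)(Σy) = 7·367 − (51)(47) = 172
Denominator: √[(nΣx²−(Σx)²)(nΣy²−(Σy)²)]
  nΣx²−(Σx)² = 7·467 − 2601 = 668;  nΣy²−(Σy)² = 7·481 − 2209 = 1158
  √(668·1158) = √773544 = 879.5135
r = 172 / 879.5135 = 0.1956
t = r·√(n−2)/√(1−r²) = 0.1956·√5 / √(1−0.038259) = 0.437375 / 0.980684 = 0.446

0.446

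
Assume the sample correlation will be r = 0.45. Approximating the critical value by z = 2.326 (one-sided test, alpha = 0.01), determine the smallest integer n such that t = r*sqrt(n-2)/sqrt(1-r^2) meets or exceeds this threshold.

r√(n−2)/√(1−r²) ≥ 2.326  ⇔  n−2 ≥ (2.326)²·(1−r²)/r²
(1−r²)/r² = (1−0.2025)/0.2025 = 3.9383
n ≥ 2 + 5.410276·3.9383 = 2 + 21.3073 = 23.3073
⌈23.3073⌉ = 24

24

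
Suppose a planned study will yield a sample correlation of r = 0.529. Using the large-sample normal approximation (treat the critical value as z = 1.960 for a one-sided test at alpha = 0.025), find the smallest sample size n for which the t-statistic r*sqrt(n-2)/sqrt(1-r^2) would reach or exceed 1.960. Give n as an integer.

r√(n−2)/√(1−r²) ≥ 1.960  ⇔  n−2 ≥ (1.960)²·(1−r²)/r²
(1−r²)/r² = (1−0.279841)/0.279841 = 2.5735
n ≥ 2 + 3.8416·2.5735 = 2 + 9.8864 = 11.8864
⌈11.8864⌉ = 12

12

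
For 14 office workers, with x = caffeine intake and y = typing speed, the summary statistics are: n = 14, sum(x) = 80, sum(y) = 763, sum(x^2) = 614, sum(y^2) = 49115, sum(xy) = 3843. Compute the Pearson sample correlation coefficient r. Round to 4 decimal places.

Numerator: nΣxy − (Σx)(Σy) = 14·3843 − (80)(763) = -7238
Denominator: √[(nΣx²−(Σx)²)(nΣy²−(Σy)²)]
  nΣx²−(Σx)² = 14·614 − 6400 = 2196;  nΣy²−(Σy)² = 14·49115 − 582169 = 105441
  √(2196·105441) = √231548436 = 15216.7157
r = -7238 / 15216.7157 = -0.4757

-0.4757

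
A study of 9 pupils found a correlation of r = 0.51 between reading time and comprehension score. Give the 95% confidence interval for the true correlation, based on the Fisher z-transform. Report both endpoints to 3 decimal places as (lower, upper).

(-0.233, 0.877)

Fisher z: z_r = atanh(r) = ½·ln((1+0.51)/(1−0.51)) = 0.562730
SE(z) = 1/√(n−3) = 1/√6 = 0.408248
95% ⇒ z* = 1.960; margin = 1.960·0.408248 = 0.800166
CI on z-scale: (-0.237436, 1.362896)
Back-transform: tanh(-0.237436) = -0.233072, tanh(1.362896) = 0.877063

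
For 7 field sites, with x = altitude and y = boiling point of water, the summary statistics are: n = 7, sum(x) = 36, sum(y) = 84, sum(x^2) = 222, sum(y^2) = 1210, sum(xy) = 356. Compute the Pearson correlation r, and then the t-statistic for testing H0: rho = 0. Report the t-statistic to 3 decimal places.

-4.160

S_xy = nΣxy − ΣxΣy = 7·356 − 36·84 = 2492 − 3024 = -532
S_xx = nΣx² − (Σx)² = 7·222 − 36² = 1554 − 1296 = 258
S_yy = nΣy² − (Σy)² = 7·1210 − 84² = 8470 − 7056 = 1414
r = S_xy / √(S_xx·S_yy) = -532 / √(258·1414) = -532 / √364812 = -532 / 603.9967 = -0.8808
t = r·√(n−2)/√(1−r²) = -0.8808·√5 / √(1−0.775809) = -1.969529 / 0.473488 = -4.160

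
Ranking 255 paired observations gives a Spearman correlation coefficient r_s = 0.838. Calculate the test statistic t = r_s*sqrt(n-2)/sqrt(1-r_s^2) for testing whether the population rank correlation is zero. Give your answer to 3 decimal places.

1 − r_s² = 1 − 0.702244 = 0.297756;  √(1−r_s²) = 0.545670
√(n−2) = √253 = 15.905974
t = r_s·√(n−2)/√(1−r_s²) = 0.838 · 15.905974 / 0.545670 = 24.427

24.427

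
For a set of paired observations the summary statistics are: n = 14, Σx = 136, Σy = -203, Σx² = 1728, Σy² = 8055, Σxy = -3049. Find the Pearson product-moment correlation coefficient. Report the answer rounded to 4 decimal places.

-0.7468

S_xy = nΣxy − ΣxΣy = 14·(-3049) − 136·(-203) = -42686 − (-27608) = -15078
S_xx = nΣx² − (Σx)² = 14·1728 − 136² = 24192 − 18496 = 5696
S_yy = nΣy² − (Σy)² = 14·8055 − (-203)² = 112770 − 41209 = 71561
r = S_xy / √(S_xx·S_yy) = -15078 / √(5696·71561) = -15078 / √407611456 = -15078 / 20189.3897 = -0.7468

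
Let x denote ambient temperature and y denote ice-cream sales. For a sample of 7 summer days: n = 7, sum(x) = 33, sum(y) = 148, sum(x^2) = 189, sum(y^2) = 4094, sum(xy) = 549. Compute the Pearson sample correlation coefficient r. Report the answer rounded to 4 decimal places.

-0.8281

Numerator: nΣxy − (Σx)(Σy) = 7·549 − (33)(148) = -1041
Denominator: √[(nΣx²−(Σx)²)(nΣy²−(Σy)²)]
  nΣx²−(Σx)² = 7·189 − 1089 = 234;  nΣy²−(Σy)² = 7·4094 − 21904 = 6754
  √(234·6754) = √1580436 = 1257.1539
r = -1041 / 1257.1539 = -0.8281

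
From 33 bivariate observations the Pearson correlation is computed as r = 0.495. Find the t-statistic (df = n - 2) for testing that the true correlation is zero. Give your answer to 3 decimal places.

3.172

1 − r² = 1 − 0.245025 = 0.754975;  √(1−r²) = 0.868893
√(n−2) = √31 = 5.567764
t = r·√(n−2)/√(1−r²) = 0.495 · 5.567764 / 0.868893 = 3.172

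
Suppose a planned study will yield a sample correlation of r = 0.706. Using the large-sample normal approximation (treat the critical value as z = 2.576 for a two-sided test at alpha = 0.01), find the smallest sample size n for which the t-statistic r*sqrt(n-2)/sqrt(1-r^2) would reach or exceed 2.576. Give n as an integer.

9

r√(n−2)/√(1−r²) ≥ 2.576  ⇔  n−2 ≥ (2.576)²·(1−r²)/r²
(1−r²)/r² = (1−0.498436)/0.498436 = 1.0063
n ≥ 2 + 6.635776·1.0063 = 2 + 6.6776 = 8.6776
⌈8.6776⌉ = 9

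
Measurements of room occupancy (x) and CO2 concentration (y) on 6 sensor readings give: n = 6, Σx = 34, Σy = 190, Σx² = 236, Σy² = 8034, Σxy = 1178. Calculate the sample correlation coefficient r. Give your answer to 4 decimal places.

Numerator: nΣxy − (Σx)(Σy) = 6·1178 − (34)(190) = 608
Denominator: √[(nΣx²−(Σx)²)(nΣy²−(Σy)²)]
  nΣx²−(Σx)² = 6·236 − 1156 = 260;  nΣy²−(Σy)² = 6·8034 − 36100 = 12104
  √(260·12104) = √3147040 = 1773.9899
r = 608 / 1773.9899 = 0.3427

0.3427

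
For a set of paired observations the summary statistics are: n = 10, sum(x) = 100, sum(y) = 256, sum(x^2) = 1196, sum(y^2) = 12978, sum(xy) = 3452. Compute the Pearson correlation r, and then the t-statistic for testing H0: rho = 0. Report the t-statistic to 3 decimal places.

3.706

Numerator: nΣxy − (Σx)(Σy) = 10·3452 − (100)(256) = 8920
Denominator: √[(nΣx²−(Σx)²)(nΣy²−(Σy)²)]
  nΣx²−(Σx)² = 10·1196 − 10000 = 1960;  nΣy²−(Σy)² = 10·12978 − 65536 = 64244
  √(1960·64244) = √125918240 = 11221.3297
r = 8920 / 11221.3297 = 0.7949
t = r·√(n−2)/√(1−r²) = 0.7949·√8 / √(1−0.631866) = 2.248317 / 0.606740 = 3.706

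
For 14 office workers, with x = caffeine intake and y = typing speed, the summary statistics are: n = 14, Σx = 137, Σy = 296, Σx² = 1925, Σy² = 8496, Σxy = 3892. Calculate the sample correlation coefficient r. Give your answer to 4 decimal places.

0.8705

S_xy = nΣxy − ΣxΣy = 14·3892 − 137·296 = 54488 − 40552 = 13936
S_xx = nΣx² − (Σx)² = 14·1925 − 137² = 26950 − 18769 = 8181
S_yy = nΣy² − (Σy)² = 14·8496 − 296² = 118944 − 87616 = 31328
r = S_xy / √(S_xx·S_yy) = 13936 / √(8181·31328) = 13936 / √256294368 = 13936 / 16009.1964 = 0.8705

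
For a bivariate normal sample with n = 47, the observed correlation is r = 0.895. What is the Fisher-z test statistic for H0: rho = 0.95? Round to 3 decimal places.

-2.556

z_r = atanh(0.895) = 1.446507,  z_0 = atanh(0.95) = 1.831781
SE = 1/√(n−3) = 1/√44 = 0.150756
z = (z_r − z_0)/SE = (1.446507 − 1.831781) / 0.150756 = -0.385274 / 0.150756 = -2.556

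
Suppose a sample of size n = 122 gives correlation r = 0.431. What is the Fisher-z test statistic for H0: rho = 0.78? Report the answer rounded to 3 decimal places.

z_r = atanh(0.431) = 0.461124,  z_0 = atanh(0.78) = 1.045371
SE = 1/√(n−3) = 1/√119 = 0.091670
z = (z_r − z_0)/SE = (0.461124 − 1.045371) / 0.091670 = -0.584247 / 0.091670 = -6.373

-6.373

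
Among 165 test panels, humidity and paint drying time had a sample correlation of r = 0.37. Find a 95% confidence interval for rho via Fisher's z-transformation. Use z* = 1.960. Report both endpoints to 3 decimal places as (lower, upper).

(0.230, 0.495)

Fisher z: z_r = atanh(r) = ½·ln((1+0.37)/(1−0.37)) = 0.388423
SE(z) = 1/√(n−3) = 1/√162 = 0.078567
95% ⇒ z* = 1.960; margin = 1.960·0.078567 = 0.153991
CI on z-scale: (0.234432, 0.542414)
Back-transform: tanh(0.234432) = 0.230230, tanh(0.542414) = 0.494813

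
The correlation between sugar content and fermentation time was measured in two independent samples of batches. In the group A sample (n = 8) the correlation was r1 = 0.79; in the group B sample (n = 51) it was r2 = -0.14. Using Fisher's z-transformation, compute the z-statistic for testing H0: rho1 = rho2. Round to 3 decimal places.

2.580

Fisher z-transforms: z1 = atanh(0.79) = 1.071432, z2 = atanh(-0.14) = -0.140926; difference d = 1.212358
Var(d) = 1/5 + 1/48 = 0.2000000 + 0.0208333 = 0.2208333
z = d/√Var(d) = 1.212358 / √0.2208333 = 1.212358 / 0.469929 = 2.580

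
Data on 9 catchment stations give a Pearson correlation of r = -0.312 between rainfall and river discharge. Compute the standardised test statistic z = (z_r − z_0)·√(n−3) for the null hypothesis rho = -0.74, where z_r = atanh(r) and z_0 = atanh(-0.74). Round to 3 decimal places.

z_r = atanh(-0.312) = -0.322760,  z_0 = atanh(-0.74) = -0.950479
SE = 1/√(n−3) = 1/√6 = 0.408248
z = (z_r − z_0)/SE = (-0.322760 − (-0.950479)) / 0.408248 = 0.627719 / 0.408248 = 1.538

1.538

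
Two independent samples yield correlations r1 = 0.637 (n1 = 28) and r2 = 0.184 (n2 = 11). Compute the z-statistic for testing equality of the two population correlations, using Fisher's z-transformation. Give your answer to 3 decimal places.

1.396

Fisher z-transforms: z1 = atanh(0.637) = 0.753109, z2 = atanh(0.184) = 0.186120; difference d = 0.566989
Var(d) = 1/25 + 1/8 = 0.0400000 + 0.1250000 = 0.1650000
z = d/√Var(d) = 0.566989 / √0.1650000 = 0.566989 / 0.406202 = 1.396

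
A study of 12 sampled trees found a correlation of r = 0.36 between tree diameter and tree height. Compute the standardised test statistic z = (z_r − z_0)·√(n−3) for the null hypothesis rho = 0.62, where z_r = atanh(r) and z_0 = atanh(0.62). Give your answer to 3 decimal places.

Fisher z: atanh(0.36) = 0.376886, atanh(0.62) = 0.725005
z = (z_r − z_0)·√(n−3) = (0.376886 − 0.725005)·√9 = -0.348119 · 3.000000 = -1.044

-1.044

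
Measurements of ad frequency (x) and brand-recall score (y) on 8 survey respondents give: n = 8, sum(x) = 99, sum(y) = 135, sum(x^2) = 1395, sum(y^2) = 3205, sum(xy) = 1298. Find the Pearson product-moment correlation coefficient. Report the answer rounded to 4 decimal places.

S_xy = nΣxy − ΣxΣy = 8·1298 − 99·135 = 10384 − 13365 = -2981
S_xx = nΣx² − (Σx)² = 8·1395 − 99² = 11160 − 9801 = 1359
S_yy = nΣy² − (Σy)² = 8·3205 − 135² = 25640 − 18225 = 7415
r = S_xy / √(S_xx·S_yy) = -2981 / √(1359·7415) = -2981 / √10076985 = -2981 / 3174.4267 = -0.9391

-0.9391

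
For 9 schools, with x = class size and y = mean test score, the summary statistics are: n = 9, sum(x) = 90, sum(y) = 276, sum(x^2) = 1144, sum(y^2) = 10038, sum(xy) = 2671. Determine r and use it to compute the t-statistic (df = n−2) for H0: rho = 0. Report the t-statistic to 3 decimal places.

Numerator: nΣxy − (Σx)(Σy) = 9·2671 − (90)(276) = -801
Denominator: √[(nΣx²−(Σx)²)(nΣy²−(Σy)²)]
  nΣx²−(Σx)² = 9·1144 − 8100 = 2196;  nΣy²−(Σy)² = 9·10038 − 76176 = 14166
  √(2196·14166) = √31108536 = 5577.5027
r = -801 / 5577.5027 = -0.1436
t = r·√(n−2)/√(1−r²) = -0.1436·√7 / √(1−0.020621) = -0.379930 / 0.989636 = -0.384

-0.384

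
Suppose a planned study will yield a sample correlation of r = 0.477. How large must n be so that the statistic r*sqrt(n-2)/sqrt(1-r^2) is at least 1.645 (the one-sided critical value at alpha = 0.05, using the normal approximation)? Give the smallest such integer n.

12

r√(n−2)/√(1−r²) ≥ 1.645  ⇔  n−2 ≥ (1.645)²·(1−r²)/r²
(1−r²)/r² = (1−0.227529)/0.227529 = 3.3950
n ≥ 2 + 2.706025·3.3950 = 2 + 9.1870 = 11.1870
⌈11.1870⌉ = 12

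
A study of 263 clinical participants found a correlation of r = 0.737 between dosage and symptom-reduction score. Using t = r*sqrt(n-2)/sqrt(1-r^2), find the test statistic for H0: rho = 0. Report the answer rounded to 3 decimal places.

t = r·√(n−2) / √(1−r²) with r = 0.737, n = 263
  = 0.737·√261 / √(1 − 0.543169)
  = 0.737·16.155494 / 0.675893
  = 11.906599 / 0.675893 = 17.616

17.616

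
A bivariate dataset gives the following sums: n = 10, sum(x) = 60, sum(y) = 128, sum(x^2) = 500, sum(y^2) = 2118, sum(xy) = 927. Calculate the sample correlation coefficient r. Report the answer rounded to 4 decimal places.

Numerator: nΣxy − (Σx)(Σy) = 10·927 − (60)(128) = 1590
Denominator: √[(nΣx²−(Σx)²)(nΣy²−(Σy)²)]
  nΣx²−(Σx)² = 10·500 − 3600 = 1400;  nΣy²−(Σy)² = 10·2118 − 16384 = 4796
  √(1400·4796) = √6714400 = 2591.2159
r = 1590 / 2591.2159 = 0.6136

0.6136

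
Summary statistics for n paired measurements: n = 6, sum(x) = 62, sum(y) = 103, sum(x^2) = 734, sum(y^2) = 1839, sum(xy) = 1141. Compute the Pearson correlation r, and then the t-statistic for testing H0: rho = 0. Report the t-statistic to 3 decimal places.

5.662

S_xy = nΣxy − ΣxΣy = 6·1141 − 62·103 = 6846 − 6386 = 460
S_xx = nΣx² − (Σx)² = 6·734 − 62² = 4404 − 3844 = 560
S_yy = nΣy² − (Σy)² = 6·1839 − 103² = 11034 − 10609 = 425
r = S_xy / √(S_xx·S_yy) = 460 / √(560·425) = 460 / √238000 = 460 / 487.8524 = 0.9429
t = r·√(n−2)/√(1−r²) = 0.9429·√4 / √(1−0.889060) = 1.885800 / 0.333077 = 5.662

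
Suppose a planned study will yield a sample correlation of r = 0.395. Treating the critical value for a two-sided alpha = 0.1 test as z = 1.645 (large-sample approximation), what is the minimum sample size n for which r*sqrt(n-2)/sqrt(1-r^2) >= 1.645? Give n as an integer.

Need r·√(n−2)/√(1−r²) ≥ 1.645
√(n−2) ≥ 1.645·√(1−0.156025) / 0.395 = 1.645·0.918681 / 0.395 = 3.8259
n−2 ≥ 14.6375  ⇒  n ≥ 16.6375
Smallest integer n = 17

17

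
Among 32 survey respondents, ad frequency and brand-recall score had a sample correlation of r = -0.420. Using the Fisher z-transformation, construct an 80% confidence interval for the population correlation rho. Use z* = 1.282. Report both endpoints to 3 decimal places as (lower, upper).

(-0.595, -0.207)

z_r = atanh(-0.420) = -0.447692;  SE = 1/√(n−3) = 1/√29 = 0.185695
z-limits: -0.447692 ± 1.282·0.185695 = -0.447692 ± 0.238061 = [-0.685753, -0.209631]
ρ-limits: (tanh -0.685753, tanh -0.209631) = (-0.595, -0.207)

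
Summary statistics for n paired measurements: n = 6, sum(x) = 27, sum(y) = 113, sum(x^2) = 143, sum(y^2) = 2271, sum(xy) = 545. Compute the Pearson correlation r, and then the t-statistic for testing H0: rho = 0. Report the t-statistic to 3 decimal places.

1.751

Numerator: nΣxy − (Σx)(Σy) = 6·545 − (27)(113) = 219
Denominator: √[(nΣx²−(Σx)²)(nΣy²−(Σy)²)]
  nΣx²−(Σx)² = 6·143 − 729 = 129;  nΣy²−(Σy)² = 6·2271 − 12769 = 857
  √(129·857) = √110553 = 332.4951
r = 219 / 332.4951 = 0.6587
t = r·√(n−2)/√(1−r²) = 0.6587·√4 / √(1−0.433886) = 1.317400 / 0.752405 = 1.751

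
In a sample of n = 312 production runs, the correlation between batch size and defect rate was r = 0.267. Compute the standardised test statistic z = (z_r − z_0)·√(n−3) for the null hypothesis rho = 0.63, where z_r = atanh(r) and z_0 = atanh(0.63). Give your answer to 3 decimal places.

-8.223

z_r = atanh(0.267) = 0.273631,  z_0 = atanh(0.63) = 0.741416
SE = 1/√(n−3) = 1/√309 = 0.056888
z = (z_r − z_0)/SE = (0.273631 − 0.741416) / 0.056888 = -0.467785 / 0.056888 = -8.223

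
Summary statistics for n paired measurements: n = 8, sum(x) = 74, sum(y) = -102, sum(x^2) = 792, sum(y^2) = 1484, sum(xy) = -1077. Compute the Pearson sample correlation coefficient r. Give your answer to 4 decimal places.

-0.9505

Numerator: nΣxy − (Σx)(Σy) = 8·(-1077) − (74)(-102) = -1068
Denominator: √[(nΣx²−(Σx)²)(nΣy²−(Σy)²)]
  nΣx²−(Σx)² = 8·792 − 5476 = 860;  nΣy²−(Σy)² = 8·1484 − 10404 = 1468
  √(860·1468) = √1262480 = 1123.6014
r = -1068 / 1123.6014 = -0.9505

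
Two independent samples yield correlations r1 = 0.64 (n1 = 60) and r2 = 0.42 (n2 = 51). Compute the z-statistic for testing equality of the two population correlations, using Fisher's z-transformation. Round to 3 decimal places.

z1 = atanh(0.64) = 0.758174,  z2 = atanh(0.42) = 0.447692
SE = √(1/(n1−3) + 1/(n2−3)) = √(1/57 + 1/48) = √(0.0175439 + 0.0208333) = √0.0383772 = 0.195901
z = (z1 − z2)/SE = (0.758174 − 0.447692) / 0.195901 = 0.310482 / 0.195901 = 1.585

1.585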